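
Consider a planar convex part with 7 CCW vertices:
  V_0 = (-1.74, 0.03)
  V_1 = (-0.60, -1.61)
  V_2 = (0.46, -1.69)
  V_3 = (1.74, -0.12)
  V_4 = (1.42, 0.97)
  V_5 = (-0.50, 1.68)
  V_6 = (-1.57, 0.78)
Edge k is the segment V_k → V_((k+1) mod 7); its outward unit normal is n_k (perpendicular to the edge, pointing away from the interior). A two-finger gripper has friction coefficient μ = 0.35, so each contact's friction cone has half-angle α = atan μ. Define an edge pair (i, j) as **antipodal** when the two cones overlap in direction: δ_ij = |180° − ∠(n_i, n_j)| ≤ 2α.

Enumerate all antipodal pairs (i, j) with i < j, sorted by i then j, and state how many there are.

α = atan 0.35 = 19.29°;  2α = 38.58°
n_0 = (-0.8211, -0.5708)
n_1 = (-0.0753, -0.9972)
n_2 = (+0.7751, -0.6319)
n_3 = (+0.9595, +0.2817)
n_4 = (+0.3468, +0.9379)
n_5 = (-0.6437, +0.7653)
n_6 = (-0.9753, +0.2211)
  (0,1): δ = 129.12°  ·
  (0,2): δ = 73.99°  ·
  (0,3): δ = 18.44°  ✓
  (0,4): δ = 34.90°  ✓
  (0,5): δ = 95.26°  ·
  (0,6): δ = 132.42°  ·
  (1,2): δ = 124.87°  ·
  (1,3): δ = 69.32°  ·
  (1,4): δ = 15.98°  ✓
  (1,5): δ = 44.38°  ·
  (1,6): δ = 81.54°  ·
  (2,3): δ = 124.45°  ·
  (2,4): δ = 71.10°  ·
  (2,5): δ = 10.74°  ✓
  (2,6): δ = 26.42°  ✓
  (3,4): δ = 126.66°  ·
  (3,5): δ = 66.29°  ·
  (3,6): δ = 29.13°  ✓
  (4,5): δ = 119.64°  ·
  (4,6): δ = 82.48°  ·
  (5,6): δ = 142.84°  ·
antipodal pairs: 6

count = 6; pairs: (0,3), (0,4), (1,4), (2,5), (2,6), (3,6)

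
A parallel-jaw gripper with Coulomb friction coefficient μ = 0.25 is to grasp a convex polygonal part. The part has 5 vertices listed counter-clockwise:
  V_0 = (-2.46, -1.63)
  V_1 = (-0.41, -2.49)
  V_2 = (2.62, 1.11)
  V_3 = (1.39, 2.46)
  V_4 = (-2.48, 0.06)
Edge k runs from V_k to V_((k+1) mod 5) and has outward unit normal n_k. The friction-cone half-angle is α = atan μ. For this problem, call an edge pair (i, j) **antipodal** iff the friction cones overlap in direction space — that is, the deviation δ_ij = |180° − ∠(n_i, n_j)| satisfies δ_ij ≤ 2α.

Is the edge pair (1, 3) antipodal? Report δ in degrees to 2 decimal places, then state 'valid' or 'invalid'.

α = atan 0.25 = 14.04°;  2α = 28.07°
edge 1: e_1 = (+3.03, +3.60);  n_1 = (+0.7651, -0.6439)
edge 3: e_3 = (-3.87, -2.40);  n_3 = (-0.5270, +0.8498)
∠(n_1, n_3) = 161.89°
δ = |180° − 161.89°| = 18.11°
18.11° ≤ 2α = 28.07°  →  valid

δ = 18.11°, valid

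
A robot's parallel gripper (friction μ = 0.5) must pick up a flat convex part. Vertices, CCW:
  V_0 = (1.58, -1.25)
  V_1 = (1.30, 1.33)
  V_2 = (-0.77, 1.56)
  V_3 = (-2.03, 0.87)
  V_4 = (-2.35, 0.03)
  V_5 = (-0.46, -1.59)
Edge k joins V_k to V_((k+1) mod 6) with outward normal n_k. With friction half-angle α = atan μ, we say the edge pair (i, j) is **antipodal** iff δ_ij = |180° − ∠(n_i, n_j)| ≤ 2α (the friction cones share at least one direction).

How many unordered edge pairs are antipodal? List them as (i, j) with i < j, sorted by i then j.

count = 5; pairs: (0,3), (0,4), (1,4), (1,5), (2,5)

α = atan 0.5 = 26.57°;  2α = 53.13°
n_0 = (+0.9942, +0.1079)
n_1 = (+0.1104, +0.9939)
n_2 = (-0.4803, +0.8771)
n_3 = (-0.9345, +0.3560)
n_4 = (-0.6508, -0.7593)
n_5 = (+0.1644, -0.9864)
  (0,1): δ = 102.53°  ·
  (0,2): δ = 67.49°  ·
  (0,3): δ = 27.05°  ✓
  (0,4): δ = 43.20°  ✓
  (0,5): δ = 93.27°  ·
  (1,2): δ = 144.95°  ·
  (1,3): δ = 104.51°  ·
  (1,4): δ = 34.26°  ✓
  (1,5): δ = 15.80°  ✓
  (2,3): δ = 139.56°  ·
  (2,4): δ = 69.31°  ·
  (2,5): δ = 19.24°  ✓
  (3,4): δ = 109.75°  ·
  (3,5): δ = 59.68°  ·
  (4,5): δ = 129.94°  ·
antipodal pairs: 5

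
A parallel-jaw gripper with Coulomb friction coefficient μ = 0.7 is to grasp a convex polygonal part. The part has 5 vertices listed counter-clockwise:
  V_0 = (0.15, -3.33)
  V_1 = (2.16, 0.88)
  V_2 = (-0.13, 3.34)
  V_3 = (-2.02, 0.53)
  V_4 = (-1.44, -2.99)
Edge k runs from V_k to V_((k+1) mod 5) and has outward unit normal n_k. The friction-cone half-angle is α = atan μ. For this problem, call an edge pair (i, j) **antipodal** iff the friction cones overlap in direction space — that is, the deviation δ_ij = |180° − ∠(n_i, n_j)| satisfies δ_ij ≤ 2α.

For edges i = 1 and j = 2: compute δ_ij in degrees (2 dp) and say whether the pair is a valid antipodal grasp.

δ = 76.87°, invalid

α = atan 0.7 = 34.99°;  2α = 69.98°
edge 1: e_1 = (-2.29, +2.46);  n_1 = (+0.7319, +0.6814)
edge 2: e_2 = (-1.89, -2.81);  n_2 = (-0.8298, +0.5581)
∠(n_1, n_2) = 103.13°
δ = |180° − 103.13°| = 76.87°
76.87° > 2α = 69.98°  →  invalid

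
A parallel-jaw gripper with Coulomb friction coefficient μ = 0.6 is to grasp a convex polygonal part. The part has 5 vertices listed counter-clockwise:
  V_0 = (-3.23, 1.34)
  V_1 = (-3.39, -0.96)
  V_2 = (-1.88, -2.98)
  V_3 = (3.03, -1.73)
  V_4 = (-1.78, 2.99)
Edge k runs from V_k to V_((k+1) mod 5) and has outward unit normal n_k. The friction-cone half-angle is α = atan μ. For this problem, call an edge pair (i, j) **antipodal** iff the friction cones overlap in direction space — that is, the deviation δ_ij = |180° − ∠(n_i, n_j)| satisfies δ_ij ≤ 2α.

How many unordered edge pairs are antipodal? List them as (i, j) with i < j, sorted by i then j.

α = atan 0.6 = 30.96°;  2α = 61.93°
n_0 = (-0.9976, +0.0694)
n_1 = (-0.8010, -0.5987)
n_2 = (+0.2467, -0.9691)
n_3 = (+0.7004, +0.7138)
n_4 = (-0.7512, +0.6601)
  (0,1): δ = 139.24°  ·
  (0,2): δ = 71.74°  ·
  (0,3): δ = 49.52°  ✓
  (0,4): δ = 142.67°  ·
  (1,2): δ = 112.50°  ·
  (1,3): δ = 8.76°  ✓
  (1,4): δ = 101.91°  ·
  (2,3): δ = 58.74°  ✓
  (2,4): δ = 34.41°  ✓
  (3,4): δ = 86.85°  ·
antipodal pairs: 4

count = 4; pairs: (0,3), (1,3), (2,3), (2,4)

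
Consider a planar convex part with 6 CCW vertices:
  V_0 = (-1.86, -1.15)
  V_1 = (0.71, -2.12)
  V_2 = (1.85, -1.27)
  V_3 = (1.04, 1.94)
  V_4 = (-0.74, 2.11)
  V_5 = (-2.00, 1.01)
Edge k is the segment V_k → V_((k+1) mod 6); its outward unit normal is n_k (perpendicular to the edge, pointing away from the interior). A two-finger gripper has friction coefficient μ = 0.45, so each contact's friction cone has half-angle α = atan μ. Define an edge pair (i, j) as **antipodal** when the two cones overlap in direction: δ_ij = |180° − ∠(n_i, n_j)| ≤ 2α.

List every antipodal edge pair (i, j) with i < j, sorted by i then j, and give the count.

α = atan 0.45 = 24.23°;  2α = 48.46°
n_0 = (-0.3531, -0.9356)
n_1 = (+0.5977, -0.8017)
n_2 = (+0.9696, +0.2447)
n_3 = (+0.0951, +0.9955)
n_4 = (-0.6577, +0.7533)
n_5 = (-0.9979, -0.0647)
  (0,1): δ = 122.61°  ·
  (0,2): δ = 55.16°  ·
  (0,3): δ = 15.22°  ✓
  (0,4): δ = 61.80°  ·
  (0,5): δ = 114.39°  ·
  (1,2): δ = 112.55°  ·
  (1,3): δ = 42.16°  ✓
  (1,4): δ = 4.41°  ✓
  (1,5): δ = 57.00°  ·
  (2,3): δ = 109.62°  ·
  (2,4): δ = 63.04°  ·
  (2,5): δ = 10.45°  ✓
  (3,4): δ = 133.42°  ·
  (3,5): δ = 80.84°  ·
  (4,5): δ = 127.41°  ·
antipodal pairs: 4

count = 4; pairs: (0,3), (1,3), (1,4), (2,5)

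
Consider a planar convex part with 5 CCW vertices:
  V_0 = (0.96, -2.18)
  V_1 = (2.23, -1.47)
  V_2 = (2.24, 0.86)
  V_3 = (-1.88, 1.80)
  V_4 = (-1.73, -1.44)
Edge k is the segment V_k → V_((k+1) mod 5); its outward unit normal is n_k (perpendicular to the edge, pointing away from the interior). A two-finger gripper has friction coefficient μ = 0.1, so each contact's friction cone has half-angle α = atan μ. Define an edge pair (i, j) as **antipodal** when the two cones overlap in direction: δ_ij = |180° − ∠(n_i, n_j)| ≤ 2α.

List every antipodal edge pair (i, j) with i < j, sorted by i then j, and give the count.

α = atan 0.1 = 5.71°;  2α = 11.42°
n_0 = (+0.4880, -0.8729)
n_1 = (+1.0000, -0.0043)
n_2 = (+0.2224, +0.9749)
n_3 = (-0.9989, -0.0462)
n_4 = (-0.2652, -0.9642)
  (0,1): δ = 119.45°  ·
  (0,2): δ = 42.06°  ·
  (0,3): δ = 63.44°  ·
  (0,4): δ = 135.41°  ·
  (1,2): δ = 102.61°  ·
  (1,3): δ = 2.90°  ✓
  (1,4): δ = 74.86°  ·
  (2,3): δ = 74.50°  ·
  (2,4): δ = 2.53°  ✓
  (3,4): δ = 108.03°  ·
antipodal pairs: 2

count = 2; pairs: (1,3), (2,4)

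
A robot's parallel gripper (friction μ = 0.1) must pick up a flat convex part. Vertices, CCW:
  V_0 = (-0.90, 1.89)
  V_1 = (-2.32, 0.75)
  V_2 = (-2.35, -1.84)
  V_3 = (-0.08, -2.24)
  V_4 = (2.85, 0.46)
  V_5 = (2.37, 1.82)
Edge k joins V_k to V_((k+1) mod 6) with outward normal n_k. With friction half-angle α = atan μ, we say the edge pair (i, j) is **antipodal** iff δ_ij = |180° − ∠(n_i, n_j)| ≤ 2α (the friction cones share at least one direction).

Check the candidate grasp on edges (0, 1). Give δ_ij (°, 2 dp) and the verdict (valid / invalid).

δ = 129.42°, invalid

α = atan 0.1 = 5.71°;  2α = 11.42°
edge 0: e_0 = (-1.42, -1.14);  n_0 = (-0.6260, +0.7798)
edge 1: e_1 = (-0.03, -2.59);  n_1 = (-0.9999, +0.0116)
∠(n_0, n_1) = 50.58°
δ = |180° − 50.58°| = 129.42°
129.42° > 2α = 11.42°  →  invalid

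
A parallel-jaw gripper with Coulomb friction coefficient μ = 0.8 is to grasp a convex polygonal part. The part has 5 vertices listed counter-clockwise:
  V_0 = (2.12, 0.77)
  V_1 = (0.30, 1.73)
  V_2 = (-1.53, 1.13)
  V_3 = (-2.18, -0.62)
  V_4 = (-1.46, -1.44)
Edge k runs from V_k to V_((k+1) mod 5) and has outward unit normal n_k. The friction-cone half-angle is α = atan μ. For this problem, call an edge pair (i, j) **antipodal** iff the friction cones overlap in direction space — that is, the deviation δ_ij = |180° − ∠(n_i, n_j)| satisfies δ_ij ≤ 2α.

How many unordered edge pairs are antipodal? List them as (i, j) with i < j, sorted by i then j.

count = 5; pairs: (0,3), (0,4), (1,3), (1,4), (2,4)

α = atan 0.8 = 38.66°;  2α = 77.32°
n_0 = (+0.4665, +0.8845)
n_1 = (-0.3116, +0.9502)
n_2 = (-0.9374, +0.3482)
n_3 = (-0.7514, -0.6598)
n_4 = (+0.5253, -0.8509)
  (0,1): δ = 134.04°  ·
  (0,2): δ = 82.57°  ·
  (0,3): δ = 20.90°  ✓
  (0,4): δ = 59.50°  ✓
  (1,2): δ = 128.53°  ·
  (1,3): δ = 66.87°  ✓
  (1,4): δ = 13.54°  ✓
  (2,3): δ = 118.34°  ·
  (2,4): δ = 37.94°  ✓
  (3,4): δ = 99.60°  ·
antipodal pairs: 5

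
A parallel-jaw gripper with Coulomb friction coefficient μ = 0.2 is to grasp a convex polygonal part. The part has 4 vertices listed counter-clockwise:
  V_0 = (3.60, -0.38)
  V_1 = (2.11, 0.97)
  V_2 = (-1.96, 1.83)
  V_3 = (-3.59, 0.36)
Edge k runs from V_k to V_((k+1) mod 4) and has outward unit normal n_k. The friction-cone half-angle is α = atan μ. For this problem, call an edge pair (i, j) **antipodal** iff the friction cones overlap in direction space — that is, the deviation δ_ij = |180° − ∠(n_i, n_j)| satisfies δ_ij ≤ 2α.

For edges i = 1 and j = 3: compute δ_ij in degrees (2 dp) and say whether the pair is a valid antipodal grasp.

α = atan 0.2 = 11.31°;  2α = 22.62°
edge 1: e_1 = (-4.07, +0.86);  n_1 = (+0.2067, +0.9784)
edge 3: e_3 = (+7.19, -0.74);  n_3 = (-0.1024, -0.9947)
∠(n_1, n_3) = 173.95°
δ = |180° − 173.95°| = 6.05°
6.05° ≤ 2α = 22.62°  →  valid

δ = 6.05°, valid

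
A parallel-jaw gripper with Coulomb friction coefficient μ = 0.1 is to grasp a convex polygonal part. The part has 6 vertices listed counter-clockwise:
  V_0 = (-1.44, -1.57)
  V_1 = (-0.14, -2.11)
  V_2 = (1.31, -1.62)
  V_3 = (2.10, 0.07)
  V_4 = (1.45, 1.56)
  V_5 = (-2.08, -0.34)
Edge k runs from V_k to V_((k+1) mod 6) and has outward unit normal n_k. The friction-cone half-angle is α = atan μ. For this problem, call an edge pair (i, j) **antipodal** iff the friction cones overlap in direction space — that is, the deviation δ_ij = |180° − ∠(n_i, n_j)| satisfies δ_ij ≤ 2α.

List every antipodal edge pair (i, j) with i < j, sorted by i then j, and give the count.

α = atan 0.1 = 5.71°;  2α = 11.42°
n_0 = (-0.3836, -0.9235)
n_1 = (+0.3201, -0.9474)
n_2 = (+0.9059, -0.4235)
n_3 = (+0.9166, +0.3999)
n_4 = (-0.4740, +0.8806)
n_5 = (-0.8871, -0.4616)
  (0,1): δ = 138.77°  ·
  (0,2): δ = 92.50°  ·
  (0,3): δ = 43.87°  ·
  (0,4): δ = 50.85°  ·
  (0,5): δ = 140.05°  ·
  (1,2): δ = 133.73°  ·
  (1,3): δ = 85.10°  ·
  (1,4): δ = 9.62°  ✓
  (1,5): δ = 98.82°  ·
  (2,3): δ = 131.38°  ·
  (2,4): δ = 36.65°  ·
  (2,5): δ = 52.54°  ·
  (3,4): δ = 85.28°  ·
  (3,5): δ = 3.92°  ✓
  (4,5): δ = 90.80°  ·
antipodal pairs: 2

count = 2; pairs: (1,4), (3,5)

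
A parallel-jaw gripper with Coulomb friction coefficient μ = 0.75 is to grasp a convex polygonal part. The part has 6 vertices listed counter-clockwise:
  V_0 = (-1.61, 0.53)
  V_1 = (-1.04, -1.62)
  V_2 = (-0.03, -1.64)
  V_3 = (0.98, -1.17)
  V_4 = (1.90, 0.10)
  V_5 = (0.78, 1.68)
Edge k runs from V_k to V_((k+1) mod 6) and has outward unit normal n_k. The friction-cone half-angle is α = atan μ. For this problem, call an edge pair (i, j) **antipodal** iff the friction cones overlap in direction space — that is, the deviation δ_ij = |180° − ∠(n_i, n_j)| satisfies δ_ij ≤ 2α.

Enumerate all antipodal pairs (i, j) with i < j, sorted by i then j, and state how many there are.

count = 6; pairs: (0,3), (0,4), (1,4), (1,5), (2,5), (3,5)

α = atan 0.75 = 36.87°;  2α = 73.74°
n_0 = (-0.9666, -0.2563)
n_1 = (-0.0198, -0.9998)
n_2 = (+0.4219, -0.9066)
n_3 = (+0.8098, -0.5867)
n_4 = (+0.8158, +0.5783)
n_5 = (-0.4336, +0.9011)
  (0,1): δ = 105.98°  ·
  (0,2): δ = 79.89°  ·
  (0,3): δ = 50.77°  ✓
  (0,4): δ = 20.48°  ✓
  (0,5): δ = 100.85°  ·
  (1,2): δ = 153.91°  ·
  (1,3): δ = 124.79°  ·
  (1,4): δ = 53.53°  ✓
  (1,5): δ = 26.83°  ✓
  (2,3): δ = 150.87°  ·
  (2,4): δ = 79.62°  ·
  (2,5): δ = 0.74°  ✓
  (3,4): δ = 108.75°  ·
  (3,5): δ = 28.38°  ✓
  (4,5): δ = 99.64°  ·
antipodal pairs: 6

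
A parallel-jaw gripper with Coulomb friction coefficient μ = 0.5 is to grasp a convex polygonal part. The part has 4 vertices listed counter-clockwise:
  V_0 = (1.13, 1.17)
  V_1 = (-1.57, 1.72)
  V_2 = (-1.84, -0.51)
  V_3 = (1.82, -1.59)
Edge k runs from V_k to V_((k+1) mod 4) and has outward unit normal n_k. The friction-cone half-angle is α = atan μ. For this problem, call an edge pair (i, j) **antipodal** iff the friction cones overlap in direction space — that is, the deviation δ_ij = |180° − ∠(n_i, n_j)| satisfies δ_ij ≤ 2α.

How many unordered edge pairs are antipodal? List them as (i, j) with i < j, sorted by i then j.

count = 2; pairs: (0,2), (1,3)

α = atan 0.5 = 26.57°;  2α = 53.13°
n_0 = (+0.1996, +0.9799)
n_1 = (-0.9927, +0.1202)
n_2 = (-0.2830, -0.9591)
n_3 = (+0.9701, +0.2425)
  (0,1): δ = 85.39°  ·
  (0,2): δ = 4.93°  ✓
  (0,3): δ = 115.55°  ·
  (1,2): δ = 99.54°  ·
  (1,3): δ = 20.94°  ✓
  (2,3): δ = 59.52°  ·
antipodal pairs: 2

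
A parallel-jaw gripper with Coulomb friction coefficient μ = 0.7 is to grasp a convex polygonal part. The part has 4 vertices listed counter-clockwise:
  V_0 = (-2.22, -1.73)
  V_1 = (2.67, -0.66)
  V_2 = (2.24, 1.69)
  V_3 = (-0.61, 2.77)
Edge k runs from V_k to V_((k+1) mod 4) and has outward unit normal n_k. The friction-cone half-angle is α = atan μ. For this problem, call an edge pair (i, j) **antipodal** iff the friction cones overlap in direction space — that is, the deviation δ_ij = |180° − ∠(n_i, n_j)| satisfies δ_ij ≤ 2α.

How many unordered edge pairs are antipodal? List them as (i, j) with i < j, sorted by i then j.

count = 3; pairs: (0,2), (0,3), (1,3)

α = atan 0.7 = 34.99°;  2α = 69.98°
n_0 = (+0.2138, -0.9769)
n_1 = (+0.9837, +0.1800)
n_2 = (+0.3544, +0.9351)
n_3 = (-0.9416, +0.3369)
  (0,1): δ = 91.97°  ·
  (0,2): δ = 33.10°  ✓
  (0,3): δ = 57.97°  ✓
  (1,2): δ = 121.12°  ·
  (1,3): δ = 30.06°  ✓
  (2,3): δ = 88.93°  ·
antipodal pairs: 3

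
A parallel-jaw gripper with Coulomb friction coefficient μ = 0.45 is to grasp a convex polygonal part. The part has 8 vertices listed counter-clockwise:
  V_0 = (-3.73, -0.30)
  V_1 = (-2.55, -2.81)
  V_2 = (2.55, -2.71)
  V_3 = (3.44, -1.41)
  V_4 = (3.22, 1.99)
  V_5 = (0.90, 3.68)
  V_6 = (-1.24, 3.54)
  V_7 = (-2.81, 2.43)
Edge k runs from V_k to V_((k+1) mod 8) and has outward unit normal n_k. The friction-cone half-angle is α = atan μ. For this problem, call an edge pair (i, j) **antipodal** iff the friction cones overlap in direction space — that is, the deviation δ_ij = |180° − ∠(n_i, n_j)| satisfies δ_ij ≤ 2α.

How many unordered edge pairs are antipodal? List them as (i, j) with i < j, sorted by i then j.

count = 8; pairs: (0,3), (0,4), (1,4), (1,5), (1,6), (2,6), (2,7), (3,7)

α = atan 0.45 = 24.23°;  2α = 48.46°
n_0 = (-0.9050, -0.4254)
n_1 = (+0.0196, -0.9998)
n_2 = (+0.8252, -0.5649)
n_3 = (+0.9979, +0.0646)
n_4 = (+0.5888, +0.8083)
n_5 = (-0.0653, +0.9979)
n_6 = (-0.5773, +0.8165)
n_7 = (-0.9476, +0.3194)
  (0,1): δ = 114.06°  ·
  (0,2): δ = 59.58°  ·
  (0,3): δ = 21.48°  ✓
  (0,4): δ = 28.75°  ✓
  (0,5): δ = 68.56°  ·
  (0,6): δ = 100.08°  ·
  (0,7): δ = 136.20°  ·
  (1,2): δ = 125.52°  ·
  (1,3): δ = 87.42°  ·
  (1,4): δ = 37.19°  ✓
  (1,5): δ = 2.62°  ✓
  (1,6): δ = 34.14°  ✓
  (1,7): δ = 70.25°  ·
  (2,3): δ = 141.90°  ·
  (2,4): δ = 91.68°  ·
  (2,5): δ = 51.86°  ·
  (2,6): δ = 20.34°  ✓
  (2,7): δ = 15.77°  ✓
  (3,4): δ = 129.77°  ·
  (3,5): δ = 89.96°  ·
  (3,6): δ = 58.44°  ·
  (3,7): δ = 22.33°  ✓
  (4,5): δ = 140.19°  ·
  (4,6): δ = 108.67°  ·
  (4,7): δ = 72.55°  ·
  (5,6): δ = 148.48°  ·
  (5,7): δ = 112.37°  ·
  (6,7): δ = 143.88°  ·
antipodal pairs: 8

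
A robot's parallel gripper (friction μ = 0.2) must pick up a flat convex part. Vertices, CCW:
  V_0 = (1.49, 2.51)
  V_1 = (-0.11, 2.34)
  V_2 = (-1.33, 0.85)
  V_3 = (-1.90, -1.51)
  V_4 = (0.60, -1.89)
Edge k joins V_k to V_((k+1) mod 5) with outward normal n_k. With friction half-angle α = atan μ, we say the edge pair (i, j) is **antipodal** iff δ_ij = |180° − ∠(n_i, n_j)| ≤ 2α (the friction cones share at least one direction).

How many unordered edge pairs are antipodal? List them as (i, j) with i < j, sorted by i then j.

count = 2; pairs: (0,3), (2,4)

α = atan 0.2 = 11.31°;  2α = 22.62°
n_0 = (-0.1057, +0.9944)
n_1 = (-0.7737, +0.6335)
n_2 = (-0.9720, +0.2348)
n_3 = (-0.1503, -0.9886)
n_4 = (+0.9801, -0.1983)
  (0,1): δ = 135.38°  ·
  (0,2): δ = 109.64°  ·
  (0,3): δ = 14.71°  ✓
  (0,4): δ = 72.50°  ·
  (1,2): δ = 154.27°  ·
  (1,3): δ = 59.33°  ·
  (1,4): δ = 27.88°  ·
  (2,3): δ = 85.06°  ·
  (2,4): δ = 2.14°  ✓
  (3,4): δ = 92.79°  ·
antipodal pairs: 2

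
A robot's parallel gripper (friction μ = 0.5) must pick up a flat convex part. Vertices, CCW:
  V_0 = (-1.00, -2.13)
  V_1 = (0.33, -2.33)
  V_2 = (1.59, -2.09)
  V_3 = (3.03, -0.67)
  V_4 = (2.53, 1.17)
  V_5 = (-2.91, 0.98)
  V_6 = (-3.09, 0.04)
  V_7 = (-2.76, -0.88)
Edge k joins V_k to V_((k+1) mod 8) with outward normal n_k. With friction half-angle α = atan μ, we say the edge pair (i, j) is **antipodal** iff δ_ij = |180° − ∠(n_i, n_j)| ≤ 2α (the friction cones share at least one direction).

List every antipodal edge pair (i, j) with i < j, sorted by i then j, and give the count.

α = atan 0.5 = 26.57°;  2α = 53.13°
n_0 = (-0.1487, -0.9889)
n_1 = (+0.1871, -0.9823)
n_2 = (+0.7021, -0.7120)
n_3 = (+0.9650, +0.2622)
n_4 = (-0.0349, +0.9994)
n_5 = (-0.9822, +0.1881)
n_6 = (-0.9413, -0.3376)
n_7 = (-0.5790, -0.8153)
  (0,1): δ = 160.66°  ·
  (0,2): δ = 126.85°  ·
  (0,3): δ = 66.25°  ·
  (0,4): δ = 10.55°  ✓
  (0,5): δ = 87.71°  ·
  (0,6): δ = 118.28°  ·
  (0,7): δ = 153.17°  ·
  (1,2): δ = 146.18°  ·
  (1,3): δ = 85.58°  ·
  (1,4): δ = 8.78°  ✓
  (1,5): δ = 68.38°  ·
  (1,6): δ = 98.95°  ·
  (1,7): δ = 133.83°  ·
  (2,3): δ = 119.40°  ·
  (2,4): δ = 42.60°  ✓
  (2,5): δ = 34.56°  ✓
  (2,6): δ = 65.13°  ·
  (2,7): δ = 100.02°  ·
  (3,4): δ = 103.20°  ·
  (3,5): δ = 26.04°  ✓
  (3,6): δ = 4.53°  ✓
  (3,7): δ = 39.41°  ✓
  (4,5): δ = 102.84°  ·
  (4,6): δ = 72.27°  ·
  (4,7): δ = 37.38°  ✓
  (5,6): δ = 149.43°  ·
  (5,7): δ = 114.54°  ·
  (6,7): δ = 145.12°  ·
antipodal pairs: 8

count = 8; pairs: (0,4), (1,4), (2,4), (2,5), (3,5), (3,6), (3,7), (4,7)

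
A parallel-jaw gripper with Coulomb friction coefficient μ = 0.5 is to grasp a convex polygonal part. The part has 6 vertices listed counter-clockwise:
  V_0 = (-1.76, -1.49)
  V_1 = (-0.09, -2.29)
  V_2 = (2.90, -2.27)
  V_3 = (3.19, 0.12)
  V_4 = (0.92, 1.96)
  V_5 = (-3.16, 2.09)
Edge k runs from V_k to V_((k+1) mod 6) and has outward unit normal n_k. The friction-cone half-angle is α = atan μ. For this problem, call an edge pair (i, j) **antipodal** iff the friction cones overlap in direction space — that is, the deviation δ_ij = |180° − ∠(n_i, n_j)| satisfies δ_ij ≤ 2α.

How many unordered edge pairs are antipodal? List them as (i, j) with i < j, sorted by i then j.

α = atan 0.5 = 26.57°;  2α = 53.13°
n_0 = (-0.4320, -0.9019)
n_1 = (+0.0067, -1.0000)
n_2 = (+0.9927, -0.1205)
n_3 = (+0.6297, +0.7768)
n_4 = (+0.0318, +0.9995)
n_5 = (-0.9313, -0.3642)
  (0,1): δ = 154.02°  ·
  (0,2): δ = 71.32°  ·
  (0,3): δ = 13.43°  ✓
  (0,4): δ = 23.77°  ✓
  (0,5): δ = 136.95°  ·
  (1,2): δ = 97.30°  ·
  (1,3): δ = 39.41°  ✓
  (1,4): δ = 2.21°  ✓
  (1,5): δ = 110.98°  ·
  (2,3): δ = 122.11°  ·
  (2,4): δ = 84.91°  ·
  (2,5): δ = 28.28°  ✓
  (3,4): δ = 142.80°  ·
  (3,5): δ = 29.61°  ✓
  (4,5): δ = 66.82°  ·
antipodal pairs: 6

count = 6; pairs: (0,3), (0,4), (1,3), (1,4), (2,5), (3,5)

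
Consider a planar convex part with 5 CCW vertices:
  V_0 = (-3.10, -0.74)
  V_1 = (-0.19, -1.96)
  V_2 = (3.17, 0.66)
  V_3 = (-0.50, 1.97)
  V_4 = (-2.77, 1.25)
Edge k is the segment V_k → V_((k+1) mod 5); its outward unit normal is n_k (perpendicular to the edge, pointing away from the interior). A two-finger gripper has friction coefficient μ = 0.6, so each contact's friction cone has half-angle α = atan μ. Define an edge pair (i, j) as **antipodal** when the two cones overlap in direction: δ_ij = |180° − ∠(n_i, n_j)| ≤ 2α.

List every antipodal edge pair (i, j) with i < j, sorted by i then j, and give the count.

count = 5; pairs: (0,2), (0,3), (1,2), (1,3), (1,4)

α = atan 0.6 = 30.96°;  2α = 61.93°
n_0 = (-0.3866, -0.9222)
n_1 = (+0.6149, -0.7886)
n_2 = (+0.3362, +0.9418)
n_3 = (-0.3023, +0.9532)
n_4 = (-0.9865, +0.1636)
  (0,1): δ = 119.31°  ·
  (0,2): δ = 3.10°  ✓
  (0,3): δ = 40.34°  ✓
  (0,4): δ = 103.33°  ·
  (1,2): δ = 57.59°  ✓
  (1,3): δ = 20.35°  ✓
  (1,4): δ = 42.64°  ✓
  (2,3): δ = 142.76°  ·
  (2,4): δ = 79.77°  ·
  (3,4): δ = 117.01°  ·
antipodal pairs: 5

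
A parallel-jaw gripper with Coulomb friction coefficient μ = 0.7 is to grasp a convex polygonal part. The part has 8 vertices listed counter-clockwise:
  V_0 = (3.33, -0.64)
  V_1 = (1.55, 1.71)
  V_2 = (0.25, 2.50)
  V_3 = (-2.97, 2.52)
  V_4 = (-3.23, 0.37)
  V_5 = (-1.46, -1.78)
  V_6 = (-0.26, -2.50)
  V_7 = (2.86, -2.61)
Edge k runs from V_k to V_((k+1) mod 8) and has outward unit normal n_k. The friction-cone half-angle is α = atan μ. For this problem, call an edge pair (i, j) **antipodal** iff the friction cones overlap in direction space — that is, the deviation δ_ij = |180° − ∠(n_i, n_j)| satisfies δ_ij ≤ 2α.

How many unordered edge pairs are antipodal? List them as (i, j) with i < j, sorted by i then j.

count = 13; pairs: (0,3), (0,4), (0,5), (0,6), (1,3), (1,4), (1,5), (1,6), (2,4), (2,5), (2,6), (3,7), (4,7)

α = atan 0.7 = 34.99°;  2α = 69.98°
n_0 = (+0.7971, +0.6038)
n_1 = (+0.5193, +0.8546)
n_2 = (+0.0062, +1.0000)
n_3 = (-0.9928, +0.1201)
n_4 = (-0.7720, -0.6356)
n_5 = (-0.5145, -0.8575)
n_6 = (-0.0352, -0.9994)
n_7 = (+0.9727, -0.2321)
  (0,1): δ = 158.43°  ·
  (0,2): δ = 127.50°  ·
  (0,3): δ = 44.04°  ✓
  (0,4): δ = 2.32°  ✓
  (0,5): δ = 21.89°  ✓
  (0,6): δ = 50.84°  ✓
  (0,7): δ = 129.44°  ·
  (1,2): δ = 149.07°  ·
  (1,3): δ = 65.61°  ✓
  (1,4): δ = 19.25°  ✓
  (1,5): δ = 0.32°  ✓
  (1,6): δ = 29.27°  ✓
  (1,7): δ = 107.87°  ·
  (2,3): δ = 96.54°  ·
  (2,4): δ = 50.18°  ✓
  (2,5): δ = 30.61°  ✓
  (2,6): δ = 1.66°  ✓
  (2,7): δ = 76.94°  ·
  (3,4): δ = 133.64°  ·
  (3,5): δ = 114.07°  ·
  (3,6): δ = 85.12°  ·
  (3,7): δ = 6.52°  ✓
  (4,5): δ = 160.43°  ·
  (4,6): δ = 131.48°  ·
  (4,7): δ = 52.88°  ✓
  (5,6): δ = 151.06°  ·
  (5,7): δ = 72.45°  ·
  (6,7): δ = 101.40°  ·
antipodal pairs: 13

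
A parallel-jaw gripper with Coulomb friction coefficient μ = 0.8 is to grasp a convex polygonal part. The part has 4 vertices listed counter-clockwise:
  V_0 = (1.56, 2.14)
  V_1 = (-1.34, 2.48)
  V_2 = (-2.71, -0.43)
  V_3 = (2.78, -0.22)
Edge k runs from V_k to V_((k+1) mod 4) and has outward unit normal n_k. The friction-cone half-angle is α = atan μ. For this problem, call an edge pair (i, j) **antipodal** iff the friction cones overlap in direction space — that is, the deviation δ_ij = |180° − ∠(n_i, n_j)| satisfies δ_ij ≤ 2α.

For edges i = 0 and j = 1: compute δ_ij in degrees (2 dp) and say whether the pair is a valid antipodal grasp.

α = atan 0.8 = 38.66°;  2α = 77.32°
edge 0: e_0 = (-2.90, +0.34);  n_0 = (+0.1164, +0.9932)
edge 1: e_1 = (-1.37, -2.91);  n_1 = (-0.9047, +0.4259)
∠(n_0, n_1) = 71.48°
δ = |180° − 71.48°| = 108.52°
108.52° > 2α = 77.32°  →  invalid

δ = 108.52°, invalid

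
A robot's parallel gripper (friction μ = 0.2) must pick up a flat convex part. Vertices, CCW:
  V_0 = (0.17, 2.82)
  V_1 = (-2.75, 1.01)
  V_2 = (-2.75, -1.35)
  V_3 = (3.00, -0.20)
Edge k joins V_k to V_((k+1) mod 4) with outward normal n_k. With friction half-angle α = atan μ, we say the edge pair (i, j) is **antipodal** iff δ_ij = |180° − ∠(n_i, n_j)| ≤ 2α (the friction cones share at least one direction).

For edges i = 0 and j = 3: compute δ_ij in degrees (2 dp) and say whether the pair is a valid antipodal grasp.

α = atan 0.2 = 11.31°;  2α = 22.62°
edge 0: e_0 = (-2.92, -1.81);  n_0 = (-0.5269, +0.8500)
edge 3: e_3 = (-2.83, +3.02);  n_3 = (+0.7297, +0.6838)
∠(n_0, n_3) = 78.65°
δ = |180° − 78.65°| = 101.35°
101.35° > 2α = 22.62°  →  invalid

δ = 101.35°, invalid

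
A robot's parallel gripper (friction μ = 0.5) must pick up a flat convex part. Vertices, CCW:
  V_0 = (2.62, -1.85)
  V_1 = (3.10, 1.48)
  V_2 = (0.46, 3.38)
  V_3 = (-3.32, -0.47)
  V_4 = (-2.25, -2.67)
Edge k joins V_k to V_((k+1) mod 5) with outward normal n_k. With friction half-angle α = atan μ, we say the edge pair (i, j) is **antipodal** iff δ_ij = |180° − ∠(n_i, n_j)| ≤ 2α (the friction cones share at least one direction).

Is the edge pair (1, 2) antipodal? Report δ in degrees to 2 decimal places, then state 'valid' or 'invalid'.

δ = 98.73°, invalid

α = atan 0.5 = 26.57°;  2α = 53.13°
edge 1: e_1 = (-2.64, +1.90);  n_1 = (+0.5841, +0.8117)
edge 2: e_2 = (-3.78, -3.85);  n_2 = (-0.7136, +0.7006)
∠(n_1, n_2) = 81.27°
δ = |180° − 81.27°| = 98.73°
98.73° > 2α = 53.13°  →  invalid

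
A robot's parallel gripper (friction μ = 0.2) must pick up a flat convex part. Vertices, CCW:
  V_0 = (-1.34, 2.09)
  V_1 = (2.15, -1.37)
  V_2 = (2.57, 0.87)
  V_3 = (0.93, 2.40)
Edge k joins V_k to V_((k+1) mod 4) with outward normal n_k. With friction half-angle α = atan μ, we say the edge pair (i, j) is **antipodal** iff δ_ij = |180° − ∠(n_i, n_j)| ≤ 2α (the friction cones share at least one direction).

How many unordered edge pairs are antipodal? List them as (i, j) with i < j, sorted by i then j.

count = 1; pairs: (0,2)

α = atan 0.2 = 11.31°;  2α = 22.62°
n_0 = (-0.7040, -0.7102)
n_1 = (+0.9829, -0.1843)
n_2 = (+0.6822, +0.7312)
n_3 = (-0.1353, +0.9908)
  (0,1): δ = 55.87°  ·
  (0,2): δ = 1.74°  ✓
  (0,3): δ = 52.53°  ·
  (1,2): δ = 122.39°  ·
  (1,3): δ = 71.60°  ·
  (2,3): δ = 129.21°  ·
antipodal pairs: 1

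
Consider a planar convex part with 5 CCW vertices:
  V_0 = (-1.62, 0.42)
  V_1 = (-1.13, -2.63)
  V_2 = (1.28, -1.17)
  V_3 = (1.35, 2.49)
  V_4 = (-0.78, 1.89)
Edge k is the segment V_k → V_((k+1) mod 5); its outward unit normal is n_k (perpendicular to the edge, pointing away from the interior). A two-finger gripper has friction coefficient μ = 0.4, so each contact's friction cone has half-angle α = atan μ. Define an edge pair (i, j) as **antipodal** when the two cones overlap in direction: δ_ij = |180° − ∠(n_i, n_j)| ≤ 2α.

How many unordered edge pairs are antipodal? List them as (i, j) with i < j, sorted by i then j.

α = atan 0.4 = 21.80°;  2α = 43.60°
n_0 = (-0.9873, -0.1586)
n_1 = (+0.5181, -0.8553)
n_2 = (+0.9998, -0.0191)
n_3 = (-0.2711, +0.9625)
n_4 = (-0.8682, +0.4961)
  (0,1): δ = 67.92°  ·
  (0,2): δ = 10.22°  ✓
  (0,3): δ = 96.61°  ·
  (0,4): δ = 141.13°  ·
  (1,2): δ = 122.30°  ·
  (1,3): δ = 15.48°  ✓
  (1,4): δ = 29.05°  ✓
  (2,3): δ = 73.17°  ·
  (2,4): δ = 28.65°  ✓
  (3,4): δ = 135.48°  ·
antipodal pairs: 4

count = 4; pairs: (0,2), (1,3), (1,4), (2,4)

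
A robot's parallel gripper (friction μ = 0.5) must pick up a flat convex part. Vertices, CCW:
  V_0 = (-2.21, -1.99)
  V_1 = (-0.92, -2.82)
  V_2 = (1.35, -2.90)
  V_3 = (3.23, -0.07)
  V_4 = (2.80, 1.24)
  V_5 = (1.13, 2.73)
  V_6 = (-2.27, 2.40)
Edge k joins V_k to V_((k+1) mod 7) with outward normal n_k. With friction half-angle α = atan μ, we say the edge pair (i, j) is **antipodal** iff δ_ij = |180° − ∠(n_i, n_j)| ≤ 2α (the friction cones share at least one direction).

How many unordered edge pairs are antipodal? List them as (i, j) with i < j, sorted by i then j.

α = atan 0.5 = 26.57°;  2α = 53.13°
n_0 = (-0.5411, -0.8410)
n_1 = (-0.0352, -0.9994)
n_2 = (+0.8330, -0.5533)
n_3 = (+0.9501, +0.3119)
n_4 = (+0.6657, +0.7462)
n_5 = (-0.0966, +0.9953)
n_6 = (-0.9999, -0.0137)
  (0,1): δ = 149.26°  ·
  (0,2): δ = 90.84°  ·
  (0,3): δ = 39.07°  ✓
  (0,4): δ = 8.98°  ✓
  (0,5): δ = 38.30°  ✓
  (0,6): δ = 123.54°  ·
  (1,2): δ = 121.58°  ·
  (1,3): δ = 69.81°  ·
  (1,4): δ = 39.72°  ✓
  (1,5): δ = 7.56°  ✓
  (1,6): δ = 92.80°  ·
  (2,3): δ = 128.23°  ·
  (2,4): δ = 98.14°  ·
  (2,5): δ = 50.86°  ✓
  (2,6): δ = 34.38°  ✓
  (3,4): δ = 149.91°  ·
  (3,5): δ = 102.63°  ·
  (3,6): δ = 17.39°  ✓
  (4,5): δ = 132.72°  ·
  (4,6): δ = 47.48°  ✓
  (5,6): δ = 94.76°  ·
antipodal pairs: 9

count = 9; pairs: (0,3), (0,4), (0,5), (1,4), (1,5), (2,5), (2,6), (3,6), (4,6)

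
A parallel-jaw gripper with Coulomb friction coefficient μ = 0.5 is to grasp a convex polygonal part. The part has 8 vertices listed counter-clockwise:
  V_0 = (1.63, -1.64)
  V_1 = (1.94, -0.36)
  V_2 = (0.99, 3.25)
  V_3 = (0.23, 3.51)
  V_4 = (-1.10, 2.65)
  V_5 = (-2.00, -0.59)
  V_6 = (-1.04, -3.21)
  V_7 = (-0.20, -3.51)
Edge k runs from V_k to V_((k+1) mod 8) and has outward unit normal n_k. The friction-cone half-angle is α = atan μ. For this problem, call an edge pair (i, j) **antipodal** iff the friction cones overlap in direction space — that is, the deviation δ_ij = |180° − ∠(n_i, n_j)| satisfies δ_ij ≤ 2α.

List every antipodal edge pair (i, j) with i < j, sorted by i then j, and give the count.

α = atan 0.5 = 26.57°;  2α = 53.13°
n_0 = (+0.9719, -0.2354)
n_1 = (+0.9671, +0.2545)
n_2 = (+0.3237, +0.9462)
n_3 = (-0.5430, +0.8397)
n_4 = (-0.9635, +0.2676)
n_5 = (-0.9390, -0.3440)
n_6 = (-0.3363, -0.9417)
n_7 = (+0.7147, -0.6994)
  (0,1): δ = 151.64°  ·
  (0,2): δ = 95.27°  ·
  (0,3): δ = 43.50°  ✓
  (0,4): δ = 1.91°  ✓
  (0,5): δ = 33.74°  ✓
  (0,6): δ = 83.96°  ·
  (0,7): δ = 149.23°  ·
  (1,2): δ = 123.63°  ·
  (1,3): δ = 71.86°  ·
  (1,4): δ = 30.27°  ✓
  (1,5): δ = 5.38°  ✓
  (1,6): δ = 55.60°  ·
  (1,7): δ = 120.88°  ·
  (2,3): δ = 128.23°  ·
  (2,4): δ = 86.64°  ·
  (2,5): δ = 50.99°  ✓
  (2,6): δ = 0.77°  ✓
  (2,7): δ = 64.51°  ·
  (3,4): δ = 138.41°  ·
  (3,5): δ = 102.76°  ·
  (3,6): δ = 52.54°  ✓
  (3,7): δ = 12.73°  ✓
  (4,5): δ = 144.35°  ·
  (4,6): δ = 94.13°  ·
  (4,7): δ = 28.86°  ✓
  (5,6): δ = 129.78°  ·
  (5,7): δ = 64.50°  ·
  (6,7): δ = 114.73°  ·
antipodal pairs: 10

count = 10; pairs: (0,3), (0,4), (0,5), (1,4), (1,5), (2,5), (2,6), (3,6), (3,7), (4,7)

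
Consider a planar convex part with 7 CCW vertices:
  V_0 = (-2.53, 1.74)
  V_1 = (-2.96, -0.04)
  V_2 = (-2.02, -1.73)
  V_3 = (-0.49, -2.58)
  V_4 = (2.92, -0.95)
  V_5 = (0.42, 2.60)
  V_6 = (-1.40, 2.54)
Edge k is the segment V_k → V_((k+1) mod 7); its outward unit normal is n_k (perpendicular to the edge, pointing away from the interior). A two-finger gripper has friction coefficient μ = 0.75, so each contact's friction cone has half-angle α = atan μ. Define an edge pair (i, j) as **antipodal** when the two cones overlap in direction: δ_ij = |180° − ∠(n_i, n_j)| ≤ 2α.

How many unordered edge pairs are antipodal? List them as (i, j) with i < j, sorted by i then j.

α = atan 0.75 = 36.87°;  2α = 73.74°
n_0 = (-0.9720, +0.2348)
n_1 = (-0.8739, -0.4861)
n_2 = (-0.4856, -0.8742)
n_3 = (+0.4313, -0.9022)
n_4 = (+0.8176, +0.5758)
n_5 = (-0.0329, +0.9995)
n_6 = (-0.5778, +0.8162)
  (0,1): δ = 137.34°  ·
  (0,2): δ = 105.47°  ·
  (0,3): δ = 50.87°  ✓
  (0,4): δ = 48.74°  ✓
  (0,5): δ = 105.47°  ·
  (0,6): δ = 138.88°  ·
  (1,2): δ = 148.14°  ·
  (1,3): δ = 93.54°  ·
  (1,4): δ = 6.07°  ✓
  (1,5): δ = 62.80°  ✓
  (1,6): δ = 96.21°  ·
  (2,3): δ = 125.40°  ·
  (2,4): δ = 25.79°  ✓
  (2,5): δ = 30.94°  ✓
  (2,6): δ = 64.35°  ✓
  (3,4): δ = 80.39°  ·
  (3,5): δ = 23.66°  ✓
  (3,6): δ = 9.75°  ✓
  (4,5): δ = 123.27°  ·
  (4,6): δ = 89.86°  ·
  (5,6): δ = 146.59°  ·
antipodal pairs: 9

count = 9; pairs: (0,3), (0,4), (1,4), (1,5), (2,4), (2,5), (2,6), (3,5), (3,6)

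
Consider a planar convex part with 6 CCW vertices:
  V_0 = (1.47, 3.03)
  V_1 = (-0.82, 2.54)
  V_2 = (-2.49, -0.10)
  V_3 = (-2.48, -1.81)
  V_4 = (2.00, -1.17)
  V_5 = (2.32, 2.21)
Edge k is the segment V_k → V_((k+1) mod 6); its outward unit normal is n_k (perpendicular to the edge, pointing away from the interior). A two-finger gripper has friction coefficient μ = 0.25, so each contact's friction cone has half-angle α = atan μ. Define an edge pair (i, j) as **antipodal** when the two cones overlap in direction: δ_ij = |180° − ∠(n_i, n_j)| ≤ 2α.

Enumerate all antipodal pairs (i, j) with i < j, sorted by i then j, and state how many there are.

count = 3; pairs: (0,3), (1,4), (2,4)

α = atan 0.25 = 14.04°;  2α = 28.07°
n_0 = (-0.2092, +0.9779)
n_1 = (-0.8451, +0.5346)
n_2 = (-1.0000, -0.0058)
n_3 = (+0.1414, -0.9899)
n_4 = (+0.9955, -0.0943)
n_5 = (+0.6943, +0.7197)
  (0,1): δ = 134.39°  ·
  (0,2): δ = 101.74°  ·
  (0,3): δ = 3.95°  ✓
  (0,4): δ = 72.51°  ·
  (0,5): δ = 123.95°  ·
  (1,2): δ = 147.35°  ·
  (1,3): δ = 49.55°  ·
  (1,4): δ = 26.91°  ✓
  (1,5): δ = 78.35°  ·
  (2,3): δ = 82.20°  ·
  (2,4): δ = 5.74°  ✓
  (2,5): δ = 45.69°  ·
  (3,4): δ = 103.54°  ·
  (3,5): δ = 52.10°  ·
  (4,5): δ = 128.56°  ·
antipodal pairs: 3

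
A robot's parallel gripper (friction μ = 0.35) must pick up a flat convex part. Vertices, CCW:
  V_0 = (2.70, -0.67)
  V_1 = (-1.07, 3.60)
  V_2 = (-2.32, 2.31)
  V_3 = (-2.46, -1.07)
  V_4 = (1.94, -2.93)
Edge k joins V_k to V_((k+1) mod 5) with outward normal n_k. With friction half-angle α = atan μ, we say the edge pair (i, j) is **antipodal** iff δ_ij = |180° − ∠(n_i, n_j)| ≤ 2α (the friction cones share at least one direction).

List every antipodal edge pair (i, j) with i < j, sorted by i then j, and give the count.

α = atan 0.35 = 19.29°;  2α = 38.58°
n_0 = (+0.7496, +0.6619)
n_1 = (-0.7182, +0.6959)
n_2 = (-0.9991, +0.0414)
n_3 = (-0.3894, -0.9211)
n_4 = (+0.9478, -0.3187)
  (0,1): δ = 85.54°  ·
  (0,2): δ = 43.81°  ·
  (0,3): δ = 25.64°  ✓
  (0,4): δ = 119.97°  ·
  (1,2): δ = 138.27°  ·
  (1,3): δ = 68.82°  ·
  (1,4): δ = 25.51°  ✓
  (2,3): δ = 110.54°  ·
  (2,4): δ = 16.22°  ✓
  (3,4): δ = 85.67°  ·
antipodal pairs: 3

count = 3; pairs: (0,3), (1,4), (2,4)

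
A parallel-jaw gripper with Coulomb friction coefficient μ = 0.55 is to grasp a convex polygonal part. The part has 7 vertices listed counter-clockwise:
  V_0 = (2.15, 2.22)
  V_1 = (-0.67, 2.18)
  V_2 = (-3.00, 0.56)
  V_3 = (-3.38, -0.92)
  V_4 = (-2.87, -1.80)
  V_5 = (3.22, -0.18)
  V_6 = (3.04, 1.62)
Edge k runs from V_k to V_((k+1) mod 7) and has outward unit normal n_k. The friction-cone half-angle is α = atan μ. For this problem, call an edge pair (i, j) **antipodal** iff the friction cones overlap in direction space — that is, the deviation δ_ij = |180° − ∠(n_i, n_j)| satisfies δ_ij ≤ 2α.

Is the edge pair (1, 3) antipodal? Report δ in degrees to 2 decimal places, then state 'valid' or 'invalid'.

α = atan 0.55 = 28.81°;  2α = 57.62°
edge 1: e_1 = (-2.33, -1.62);  n_1 = (-0.5709, +0.8210)
edge 3: e_3 = (+0.51, -0.88);  n_3 = (-0.8652, -0.5014)
∠(n_1, n_3) = 85.28°
δ = |180° − 85.28°| = 94.72°
94.72° > 2α = 57.62°  →  invalid

δ = 94.72°, invalid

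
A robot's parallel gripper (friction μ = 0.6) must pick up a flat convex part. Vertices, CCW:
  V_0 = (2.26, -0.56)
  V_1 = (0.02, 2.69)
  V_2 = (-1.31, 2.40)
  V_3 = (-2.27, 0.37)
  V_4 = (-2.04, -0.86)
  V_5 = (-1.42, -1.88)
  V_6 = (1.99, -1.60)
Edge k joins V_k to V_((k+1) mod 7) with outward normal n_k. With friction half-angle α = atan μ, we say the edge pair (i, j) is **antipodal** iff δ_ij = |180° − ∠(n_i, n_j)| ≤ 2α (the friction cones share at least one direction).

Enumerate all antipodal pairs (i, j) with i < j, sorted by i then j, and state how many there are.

α = atan 0.6 = 30.96°;  2α = 61.93°
n_0 = (+0.8234, +0.5675)
n_1 = (-0.2130, +0.9770)
n_2 = (-0.9040, +0.4275)
n_3 = (-0.9830, -0.1838)
n_4 = (-0.8545, -0.5194)
n_5 = (+0.0818, -0.9966)
n_6 = (+0.9679, -0.2513)
  (0,1): δ = 112.28°  ·
  (0,2): δ = 59.89°  ✓
  (0,3): δ = 23.98°  ✓
  (0,4): δ = 3.28°  ✓
  (0,5): δ = 60.12°  ✓
  (0,6): δ = 130.87°  ·
  (1,2): δ = 127.61°  ·
  (1,3): δ = 91.71°  ·
  (1,4): δ = 71.01°  ·
  (1,5): δ = 7.61°  ✓
  (1,6): δ = 63.15°  ·
  (2,3): δ = 144.10°  ·
  (2,4): δ = 123.40°  ·
  (2,5): δ = 60.00°  ✓
  (2,6): δ = 10.76°  ✓
  (3,4): δ = 159.30°  ·
  (3,5): δ = 95.90°  ·
  (3,6): δ = 25.15°  ✓
  (4,5): δ = 116.60°  ·
  (4,6): δ = 45.85°  ✓
  (5,6): δ = 109.25°  ·
antipodal pairs: 9

count = 9; pairs: (0,2), (0,3), (0,4), (0,5), (1,5), (2,5), (2,6), (3,6), (4,6)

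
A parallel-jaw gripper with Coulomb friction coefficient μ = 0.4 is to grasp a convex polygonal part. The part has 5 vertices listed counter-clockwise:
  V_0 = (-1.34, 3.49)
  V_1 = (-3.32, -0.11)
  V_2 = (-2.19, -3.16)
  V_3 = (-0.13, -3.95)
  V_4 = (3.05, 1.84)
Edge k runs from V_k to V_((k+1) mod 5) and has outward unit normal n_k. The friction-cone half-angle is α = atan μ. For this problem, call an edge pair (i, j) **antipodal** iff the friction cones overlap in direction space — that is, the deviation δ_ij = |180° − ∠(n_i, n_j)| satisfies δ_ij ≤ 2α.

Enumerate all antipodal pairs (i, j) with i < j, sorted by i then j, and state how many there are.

count = 2; pairs: (0,3), (2,4)

α = atan 0.4 = 21.80°;  2α = 43.60°
n_0 = (-0.8762, +0.4819)
n_1 = (-0.9377, -0.3474)
n_2 = (-0.3581, -0.9337)
n_3 = (+0.8765, -0.4814)
n_4 = (+0.3518, +0.9361)
  (0,1): δ = 130.86°  ·
  (0,2): δ = 82.17°  ·
  (0,3): δ = 0.03°  ✓
  (0,4): δ = 98.21°  ·
  (1,2): δ = 131.31°  ·
  (1,3): δ = 49.11°  ·
  (1,4): δ = 49.07°  ·
  (2,3): δ = 97.80°  ·
  (2,4): δ = 0.38°  ✓
  (3,4): δ = 81.82°  ·
antipodal pairs: 2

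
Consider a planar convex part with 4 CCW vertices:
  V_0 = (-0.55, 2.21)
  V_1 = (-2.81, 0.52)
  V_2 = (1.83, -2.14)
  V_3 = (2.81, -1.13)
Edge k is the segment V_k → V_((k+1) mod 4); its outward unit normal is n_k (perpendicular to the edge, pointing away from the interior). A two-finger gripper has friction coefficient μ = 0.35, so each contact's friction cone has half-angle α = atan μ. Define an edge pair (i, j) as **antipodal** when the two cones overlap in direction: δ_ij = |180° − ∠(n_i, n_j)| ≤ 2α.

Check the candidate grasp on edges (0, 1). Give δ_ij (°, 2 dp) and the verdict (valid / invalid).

δ = 66.61°, invalid

α = atan 0.35 = 19.29°;  2α = 38.58°
edge 0: e_0 = (-2.26, -1.69);  n_0 = (-0.5989, +0.8008)
edge 1: e_1 = (+4.64, -2.66);  n_1 = (-0.4973, -0.8676)
∠(n_0, n_1) = 113.39°
δ = |180° − 113.39°| = 66.61°
66.61° > 2α = 38.58°  →  invalid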